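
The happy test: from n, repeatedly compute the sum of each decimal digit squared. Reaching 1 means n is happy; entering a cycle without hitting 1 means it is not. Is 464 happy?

464 → 4² + 6² + 4² = 68
68 → 6² + 8² = 100
100 → 1² + 0² + 0² = 1  — reached 1.

happy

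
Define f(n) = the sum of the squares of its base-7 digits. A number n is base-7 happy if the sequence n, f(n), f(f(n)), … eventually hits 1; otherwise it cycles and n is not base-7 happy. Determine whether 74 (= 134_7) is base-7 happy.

74 = (1,3,4)_7 → 1² + 3² + 4² = 1 + 9 + 16 = 26
26 = (3,5)_7 → 3² + 5² = 9 + 25 = 34
34 = (4,6)_7 → 4² + 6² = 16 + 36 = 52
52 = (1,0,3)_7 → 1² + 0² + 3² = 1 + 0 + 9 = 10
10 = (1,3)_7 → 1² + 3² = 1 + 9 = 10  — 10 already seen; the sequence cycles without reaching 1.

not base-7 happy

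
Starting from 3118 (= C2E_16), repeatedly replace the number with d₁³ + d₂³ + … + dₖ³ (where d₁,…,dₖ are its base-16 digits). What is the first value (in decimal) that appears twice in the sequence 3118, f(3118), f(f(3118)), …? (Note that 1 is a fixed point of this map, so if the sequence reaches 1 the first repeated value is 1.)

3118 = (12,2,14)_16 → 4480
4480 = (1,1,8,0)_16 → 514
514 = (2,0,2)_16 → 16
16 = (1,0)_16 → 1  — reached the fixed point 1.
1 → 1, so 1 is the first repeated value.

1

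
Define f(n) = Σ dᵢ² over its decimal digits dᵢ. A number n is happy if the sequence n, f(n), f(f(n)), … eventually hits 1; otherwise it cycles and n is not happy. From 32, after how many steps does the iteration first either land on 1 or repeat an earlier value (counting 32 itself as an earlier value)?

32 → 3² + 2² = 13
13 → 1² + 3² = 10
10 → 1² + 0² = 1  — reached 1.
That took 3 steps.

3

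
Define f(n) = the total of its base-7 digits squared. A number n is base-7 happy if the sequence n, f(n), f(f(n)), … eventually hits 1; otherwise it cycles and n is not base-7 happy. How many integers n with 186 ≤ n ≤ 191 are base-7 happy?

186: 186 → 50 → 2 → 4 → 16 → 8 → 2  (repeats 2)
187: 187 → 59 → 11 → 17 → 13 → 37 → 29 → 17  (repeats 17)
188: 188 → 70 → 10 → 10  (repeats 10)
189: 189 → 45 → 45  (repeats 45)
190: 190 → 46 → 52 → 10 → 10  (repeats 10)
191: 191 → 49 → 1  (reaches 1)
base-7 happy: 191

1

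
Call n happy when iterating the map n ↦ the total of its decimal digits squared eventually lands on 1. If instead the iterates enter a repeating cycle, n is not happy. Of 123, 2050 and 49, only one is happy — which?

49

123: 123 → 14 → 17 → 50 → 25 → 29 → 85 → 89 → 145 → 42 → 20 → 4 → 16 → 37 → 58 → 89  — repeats 89 (not happy)
2050: 2050 → 29 → 85 → 89 → 145 → 42 → 20 → 4 → 16 → 37 → 58 → 89  — repeats 89 (not happy)
49: 49 → 97 → 130 → 10 → 1  — reaches 1 (happy)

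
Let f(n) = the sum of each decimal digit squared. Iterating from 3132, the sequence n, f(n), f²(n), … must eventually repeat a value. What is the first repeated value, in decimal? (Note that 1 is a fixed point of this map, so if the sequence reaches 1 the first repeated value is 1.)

1

3132 → 23
23 → 13
13 → 10
10 → 1  — reached the fixed point 1.
1 → 1, so 1 is the first repeated value.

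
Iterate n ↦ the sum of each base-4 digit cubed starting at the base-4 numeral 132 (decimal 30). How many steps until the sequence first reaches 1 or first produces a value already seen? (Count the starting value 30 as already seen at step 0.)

3

30 = (1,3,2)_4 → 1³ + 3³ + 2³ = 36
36 = (2,1,0)_4 → 2³ + 1³ + 0³ = 9
9 = (2,1)_4 → 2³ + 1³ = 9  — 9 repeats.
That took 3 steps.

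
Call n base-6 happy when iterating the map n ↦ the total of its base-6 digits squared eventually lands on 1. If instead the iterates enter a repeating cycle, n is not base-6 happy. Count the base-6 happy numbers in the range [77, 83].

77: 77 → 29 → 41 → 26 → 20 → 13 → 5 → 25 → 17 → 29  (repeats 29)
78: 78 → 5 → 25 → 17 → 29 → 41 → 26 → 20 → 13 → 5  (repeats 5)
79: 79 → 6 → 1  (reaches 1)
80: 80 → 9 → 10 → 17 → 29 → 41 → 26 → 20 → 13 → 5 → 25 → 17  (repeats 17)
81: 81 → 14 → 8 → 5 → 25 → 17 → 29 → 41 → 26 → 20 → 13 → 5  (repeats 5)
82: 82 → 21 → 18 → 9 → 10 → 17 → 29 → 41 → 26 → 20 → 13 → 5 → 25 → 17  (repeats 17)
83: 83 → 30 → 25 → 17 → 29 → 41 → 26 → 20 → 13 → 5 → 25  (repeats 25)
base-6 happy: 79

1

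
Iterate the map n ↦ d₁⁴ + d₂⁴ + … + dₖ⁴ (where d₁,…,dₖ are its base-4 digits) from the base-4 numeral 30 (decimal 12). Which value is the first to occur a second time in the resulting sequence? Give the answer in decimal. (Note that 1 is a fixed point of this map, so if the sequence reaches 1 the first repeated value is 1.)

12 = (3,0)_4 → 3⁴ + 0⁴ = 81 + 0 = 81
81 = (1,1,0,1)_4 → 1⁴ + 1⁴ + 0⁴ + 1⁴ = 1 + 1 + 0 + 1 = 3
3 = (3)_4 → 3⁴ = 81  — 81 already appeared earlier.

81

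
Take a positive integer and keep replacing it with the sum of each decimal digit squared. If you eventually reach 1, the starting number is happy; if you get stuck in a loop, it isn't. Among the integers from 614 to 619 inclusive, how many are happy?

1

614: 614 → 53 → 34 → 25 → 29 → 85 → 89 → 145 → 42 → 20 → 4 → 16 → 37 → 58 → 89  — not happy
615: 615 → 62 → 40 → 16 → 37 → 58 → 89 → 145 → 42 → 20 → 4 → 16  — not happy
616: 616 → 73 → 58 → 89 → 145 → 42 → 20 → 4 → 16 → 37 → 58  — not happy
617: 617 → 86 → 100 → 1  — happy
618: 618 → 101 → 2 → 4 → 16 → 37 → 58 → 89 → 145 → 42 → 20 → 4  — not happy
619: 619 → 118 → 66 → 72 → 53 → 34 → 25 → 29 → 85 → 89 → 145 → 42 → 20 → 4 → 16 → 37 → 58 → 89  — not happy
happy: 617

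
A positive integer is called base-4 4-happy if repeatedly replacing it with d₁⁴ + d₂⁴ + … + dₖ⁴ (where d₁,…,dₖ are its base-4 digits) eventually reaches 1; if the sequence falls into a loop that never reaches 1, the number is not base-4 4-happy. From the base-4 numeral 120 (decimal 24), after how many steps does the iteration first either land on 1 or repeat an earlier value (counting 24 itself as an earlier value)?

24 = (1,2,0)_4 → 1⁴ + 2⁴ + 0⁴ = 17
17 = (1,0,1)_4 → 1⁴ + 0⁴ + 1⁴ = 2
2 = (2)_4 → 2⁴ = 16
16 = (1,0,0)_4 → 1⁴ + 0⁴ + 0⁴ = 1  — reached 1.
That took 4 steps.

4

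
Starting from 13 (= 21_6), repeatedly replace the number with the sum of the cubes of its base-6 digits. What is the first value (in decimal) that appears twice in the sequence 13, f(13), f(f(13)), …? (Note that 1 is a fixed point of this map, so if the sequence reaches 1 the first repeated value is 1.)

9

13 = (2,1)_6 → 2³ + 1³ = 9
9 = (1,3)_6 → 1³ + 3³ = 28
28 = (4,4)_6 → 4³ + 4³ = 128
128 = (3,3,2)_6 → 3³ + 3³ + 2³ = 62
62 = (1,4,2)_6 → 1³ + 4³ + 2³ = 73
73 = (2,0,1)_6 → 2³ + 0³ + 1³ = 9  — 9 already appeared earlier.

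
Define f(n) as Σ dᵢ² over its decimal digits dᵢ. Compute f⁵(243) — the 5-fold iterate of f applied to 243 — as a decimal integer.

243 → 2² + 4² + 3² = 4 + 16 + 9 = 29
29 → 2² + 9² = 4 + 81 = 85
85 → 8² + 5² = 64 + 25 = 89
89 → 8² + 9² = 64 + 81 = 145
145 → 1² + 4² + 5² = 1 + 16 + 25 = 42

42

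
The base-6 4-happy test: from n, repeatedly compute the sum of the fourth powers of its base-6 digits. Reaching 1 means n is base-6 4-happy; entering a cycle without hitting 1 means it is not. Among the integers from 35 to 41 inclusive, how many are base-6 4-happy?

1

35: 35 → 1250 → 1153 → 642 → 1266 → 1251 → 1218 → 1331 → 1251  — not base-6 4-happy
36: 36 → 1  — base-6 4-happy
37: 37 → 2 → 16 → 272 → 99 → 353 → 963 → 609 → 978 → 338 → 114 → 82 → 273 → 164 → 353  — not base-6 4-happy
38: 38 → 17 → 641 → 1522 → 259 → 4 → 256 → 258 → 3 → 81 → 98 → 288 → 17  — not base-6 4-happy
39: 39 → 82 → 273 → 164 → 353 → 963 → 609 → 978 → 338 → 114 → 82  — not base-6 4-happy
40: 40 → 257 → 627 → 738 → 178 → 1137 → 788 → 803 → 963 → 609 → 978 → 338 → 114 → 82 → 273 → 164 → 353 → 963  — not base-6 4-happy
41: 41 → 626 → 673 → 338 → 114 → 82 → 273 → 164 → 353 → 963 → 609 → 978 → 338  — not base-6 4-happy
base-6 4-happy: 36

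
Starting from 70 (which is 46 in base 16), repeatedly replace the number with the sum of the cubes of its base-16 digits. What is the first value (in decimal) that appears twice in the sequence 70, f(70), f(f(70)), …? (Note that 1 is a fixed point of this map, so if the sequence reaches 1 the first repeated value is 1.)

70 = (4,6)_16 → 4³ + 6³ = 64 + 216 = 280
280 = (1,1,8)_16 → 1³ + 1³ + 8³ = 1 + 1 + 512 = 514
514 = (2,0,2)_16 → 2³ + 0³ + 2³ = 8 + 0 + 8 = 16
16 = (1,0)_16 → 1³ + 0³ = 1 + 0 = 1  — reached the fixed point 1.
1 → 1, so 1 is the first repeated value.

1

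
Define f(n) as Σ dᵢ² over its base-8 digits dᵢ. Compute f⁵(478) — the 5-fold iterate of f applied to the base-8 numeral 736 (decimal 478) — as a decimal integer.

478 = (7,3,6)_8 → 94
94 = (1,3,6)_8 → 46
46 = (5,6)_8 → 61
61 = (7,5)_8 → 74
74 = (1,1,2)_8 → 6

6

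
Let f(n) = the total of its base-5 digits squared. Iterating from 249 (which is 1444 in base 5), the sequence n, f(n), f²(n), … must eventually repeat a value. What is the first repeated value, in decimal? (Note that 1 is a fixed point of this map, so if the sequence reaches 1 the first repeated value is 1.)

249 = (1,4,4,4)_5 → 1² + 4² + 4² + 4² = 49
49 = (1,4,4)_5 → 1² + 4² + 4² = 33
33 = (1,1,3)_5 → 1² + 1² + 3² = 11
11 = (2,1)_5 → 2² + 1² = 5
5 = (1,0)_5 → 1² + 0² = 1  — reached the fixed point 1.
1 → 1, so 1 is the first repeated value.

1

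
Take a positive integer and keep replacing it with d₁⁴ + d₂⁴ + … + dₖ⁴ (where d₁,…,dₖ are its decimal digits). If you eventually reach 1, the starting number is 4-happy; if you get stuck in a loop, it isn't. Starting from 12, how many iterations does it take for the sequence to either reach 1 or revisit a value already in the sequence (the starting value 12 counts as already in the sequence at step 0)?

12 → 1⁴ + 2⁴ = 1 + 16 = 17
17 → 1⁴ + 7⁴ = 1 + 2401 = 2402
2402 → 2⁴ + 4⁴ + 0⁴ + 2⁴ = 16 + 256 + 0 + 16 = 288
288 → 2⁴ + 8⁴ + 8⁴ = 16 + 4096 + 4096 = 8208
8208 → 8⁴ + 2⁴ + 0⁴ + 8⁴ = 4096 + 16 + 0 + 4096 = 8208  — 8208 repeats.
That took 5 steps.

5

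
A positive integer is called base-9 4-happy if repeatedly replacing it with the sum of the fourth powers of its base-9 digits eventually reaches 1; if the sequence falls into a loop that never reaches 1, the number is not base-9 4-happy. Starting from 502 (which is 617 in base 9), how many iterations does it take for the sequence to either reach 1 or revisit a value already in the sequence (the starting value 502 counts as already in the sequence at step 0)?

15

502 = (6,1,7)_9 → 6⁴ + 1⁴ + 7⁴ = 1296 + 1 + 2401 = 3698
3698 = (5,0,5,8)_9 → 5⁴ + 0⁴ + 5⁴ + 8⁴ = 625 + 0 + 625 + 4096 = 5346
5346 = (7,3,0,0)_9 → 7⁴ + 3⁴ + 0⁴ + 0⁴ = 2401 + 81 + 0 + 0 = 2482
2482 = (3,3,5,7)_9 → 3⁴ + 3⁴ + 5⁴ + 7⁴ = 81 + 81 + 625 + 2401 = 3188
3188 = (4,3,3,2)_9 → 4⁴ + 3⁴ + 3⁴ + 2⁴ = 256 + 81 + 81 + 16 = 434
434 = (5,3,2)_9 → 5⁴ + 3⁴ + 2⁴ = 625 + 81 + 16 = 722
722 = (8,8,2)_9 → 8⁴ + 8⁴ + 2⁴ = 4096 + 4096 + 16 = 8208
8208 = (1,2,2,3,0)_9 → 1⁴ + 2⁴ + 2⁴ + 3⁴ + 0⁴ = 1 + 16 + 16 + 81 + 0 = 114
114 = (1,3,6)_9 → 1⁴ + 3⁴ + 6⁴ = 1 + 81 + 1296 = 1378
1378 = (1,8,0,1)_9 → 1⁴ + 8⁴ + 0⁴ + 1⁴ = 1 + 4096 + 0 + 1 = 4098
4098 = (5,5,5,3)_9 → 5⁴ + 5⁴ + 5⁴ + 3⁴ = 625 + 625 + 625 + 81 = 1956
1956 = (2,6,1,3)_9 → 2⁴ + 6⁴ + 1⁴ + 3⁴ = 16 + 1296 + 1 + 81 = 1394
1394 = (1,8,1,8)_9 → 1⁴ + 8⁴ + 1⁴ + 8⁴ = 1 + 4096 + 1 + 4096 = 8194
8194 = (1,2,2,1,4)_9 → 1⁴ + 2⁴ + 2⁴ + 1⁴ + 4⁴ = 1 + 16 + 16 + 1 + 256 = 290
290 = (3,5,2)_9 → 3⁴ + 5⁴ + 2⁴ = 81 + 625 + 16 = 722  — 722 repeats.
That took 15 steps.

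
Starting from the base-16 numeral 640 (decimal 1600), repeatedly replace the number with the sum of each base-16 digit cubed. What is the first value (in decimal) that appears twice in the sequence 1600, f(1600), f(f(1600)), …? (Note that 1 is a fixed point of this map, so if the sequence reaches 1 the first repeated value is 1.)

1600 = (6,4,0)_16 → 6³ + 4³ + 0³ = 280
280 = (1,1,8)_16 → 1³ + 1³ + 8³ = 514
514 = (2,0,2)_16 → 2³ + 0³ + 2³ = 16
16 = (1,0)_16 → 1³ + 0³ = 1  — reached the fixed point 1.
1 → 1, so 1 is the first repeated value.

1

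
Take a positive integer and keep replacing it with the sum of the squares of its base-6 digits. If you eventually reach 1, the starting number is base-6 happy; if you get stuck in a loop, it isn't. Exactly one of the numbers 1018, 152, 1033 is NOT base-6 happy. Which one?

152

1018: 1018 → 49 → 6 → 1  — reaches 1 (base-6 happy)
152: 152 → 21 → 18 → 9 → 10 → 17 → 29 → 41 → 26 → 20 → 13 → 5 → 25 → 17  — repeats 17 (not base-6 happy)
1033: 1033 → 49 → 6 → 1  — reaches 1 (base-6 happy)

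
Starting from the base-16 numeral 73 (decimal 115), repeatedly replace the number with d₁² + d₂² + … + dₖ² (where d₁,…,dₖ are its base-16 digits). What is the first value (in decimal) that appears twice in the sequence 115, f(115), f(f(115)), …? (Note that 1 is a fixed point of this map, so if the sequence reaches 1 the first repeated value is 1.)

115 = (7,3)_16 → 7² + 3² = 58
58 = (3,10)_16 → 3² + 10² = 109
109 = (6,13)_16 → 6² + 13² = 205
205 = (12,13)_16 → 12² + 13² = 313
313 = (1,3,9)_16 → 1² + 3² + 9² = 91
91 = (5,11)_16 → 5² + 11² = 146
146 = (9,2)_16 → 9² + 2² = 85
85 = (5,5)_16 → 5² + 5² = 50
50 = (3,2)_16 → 3² + 2² = 13
13 = (13)_16 → 13² = 169
169 = (10,9)_16 → 10² + 9² = 181
181 = (11,5)_16 → 11² + 5² = 146  — 146 already appeared earlier.

146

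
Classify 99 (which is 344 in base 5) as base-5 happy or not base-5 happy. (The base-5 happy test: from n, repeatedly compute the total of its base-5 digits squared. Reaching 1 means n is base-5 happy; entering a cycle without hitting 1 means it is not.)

99 = (3,4,4)_5 → 3² + 4² + 4² = 9 + 16 + 16 = 41
41 = (1,3,1)_5 → 1² + 3² + 1² = 1 + 9 + 1 = 11
11 = (2,1)_5 → 2² + 1² = 4 + 1 = 5
5 = (1,0)_5 → 1² + 0² = 1 + 0 = 1  — reached 1.

base-5 happy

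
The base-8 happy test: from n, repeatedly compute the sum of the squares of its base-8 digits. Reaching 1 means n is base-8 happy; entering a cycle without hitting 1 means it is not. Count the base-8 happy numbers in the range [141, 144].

141: 141 → 30 → 45 → 50 → 40 → 25 → 10 → 5 → 25  — not base-8 happy
142: 142 → 41 → 26 → 13 → 26  — not base-8 happy
143: 143 → 54 → 72 → 2 → 4 → 16 → 4  — not base-8 happy
144: 144 → 8 → 1  — base-8 happy
base-8 happy: 144

1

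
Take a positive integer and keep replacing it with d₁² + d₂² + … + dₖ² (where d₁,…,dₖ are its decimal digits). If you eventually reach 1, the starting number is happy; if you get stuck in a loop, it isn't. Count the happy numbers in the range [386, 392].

3

386: 386 → 109 → 82 → 68 → 100 → 1  — happy
387: 387 → 122 → 9 → 81 → 65 → 61 → 37 → 58 → 89 → 145 → 42 → 20 → 4 → 16 → 37  — not happy
388: 388 → 137 → 59 → 106 → 37 → 58 → 89 → 145 → 42 → 20 → 4 → 16 → 37  — not happy
389: 389 → 154 → 42 → 20 → 4 → 16 → 37 → 58 → 89 → 145 → 42  — not happy
390: 390 → 90 → 81 → 65 → 61 → 37 → 58 → 89 → 145 → 42 → 20 → 4 → 16 → 37  — not happy
391: 391 → 91 → 82 → 68 → 100 → 1  — happy
392: 392 → 94 → 97 → 130 → 10 → 1  — happy
happy: 386, 391, 392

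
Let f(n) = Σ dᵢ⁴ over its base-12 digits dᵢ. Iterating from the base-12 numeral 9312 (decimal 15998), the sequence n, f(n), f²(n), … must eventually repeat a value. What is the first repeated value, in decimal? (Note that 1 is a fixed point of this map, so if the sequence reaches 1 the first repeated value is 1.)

15998 = (9,3,1,2)_12 → 9⁴ + 3⁴ + 1⁴ + 2⁴ = 6561 + 81 + 1 + 16 = 6659
6659 = (3,10,2,11)_12 → 3⁴ + 10⁴ + 2⁴ + 11⁴ = 81 + 10000 + 16 + 14641 = 24738
24738 = (1,2,3,9,6)_12 → 1⁴ + 2⁴ + 3⁴ + 9⁴ + 6⁴ = 1 + 16 + 81 + 6561 + 1296 = 7955
7955 = (4,7,2,11)_12 → 4⁴ + 7⁴ + 2⁴ + 11⁴ = 256 + 2401 + 16 + 14641 = 17314
17314 = (10,0,2,10)_12 → 10⁴ + 0⁴ + 2⁴ + 10⁴ = 10000 + 0 + 16 + 10000 = 20016
20016 = (11,7,0,0)_12 → 11⁴ + 7⁴ + 0⁴ + 0⁴ = 14641 + 2401 + 0 + 0 = 17042
17042 = (9,10,4,2)_12 → 9⁴ + 10⁴ + 4⁴ + 2⁴ = 6561 + 10000 + 256 + 16 = 16833
16833 = (9,8,10,9)_12 → 9⁴ + 8⁴ + 10⁴ + 9⁴ = 6561 + 4096 + 10000 + 6561 = 27218
27218 = (1,3,9,0,2)_12 → 1⁴ + 3⁴ + 9⁴ + 0⁴ + 2⁴ = 1 + 81 + 6561 + 0 + 16 = 6659  — 6659 already appeared earlier.

6659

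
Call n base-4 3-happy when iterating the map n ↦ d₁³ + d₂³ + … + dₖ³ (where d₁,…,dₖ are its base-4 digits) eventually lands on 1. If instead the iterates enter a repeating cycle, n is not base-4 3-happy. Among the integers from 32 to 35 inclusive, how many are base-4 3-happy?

32: 32 → 8 → 8  — not base-4 3-happy
33: 33 → 9 → 9  — not base-4 3-happy
34: 34 → 16 → 1  — base-4 3-happy
35: 35 → 35  — not base-4 3-happy
base-4 3-happy: 34

1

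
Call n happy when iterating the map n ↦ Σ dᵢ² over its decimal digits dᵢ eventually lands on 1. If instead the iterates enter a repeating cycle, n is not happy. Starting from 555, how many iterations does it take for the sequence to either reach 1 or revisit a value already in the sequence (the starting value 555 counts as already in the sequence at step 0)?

555 → 75
75 → 74
74 → 65
65 → 61
61 → 37
37 → 58
58 → 89
89 → 145
145 → 42
42 → 20
20 → 4
4 → 16
16 → 37  — 37 repeats.
That took 13 steps.

13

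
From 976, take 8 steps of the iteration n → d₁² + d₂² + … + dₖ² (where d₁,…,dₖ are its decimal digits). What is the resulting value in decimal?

976 → 9² + 7² + 6² = 166
166 → 1² + 6² + 6² = 73
73 → 7² + 3² = 58
58 → 5² + 8² = 89
89 → 8² + 9² = 145
145 → 1² + 4² + 5² = 42
42 → 4² + 2² = 20
20 → 2² + 0² = 4

4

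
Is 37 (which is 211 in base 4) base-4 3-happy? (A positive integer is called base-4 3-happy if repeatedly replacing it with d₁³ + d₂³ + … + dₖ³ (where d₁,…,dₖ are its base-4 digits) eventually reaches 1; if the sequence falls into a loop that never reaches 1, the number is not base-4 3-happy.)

37 = (2,1,1)_4 → 2³ + 1³ + 1³ = 8 + 1 + 1 = 10
10 = (2,2)_4 → 2³ + 2³ = 8 + 8 = 16
16 = (1,0,0)_4 → 1³ + 0³ + 0³ = 1 + 0 + 0 = 1  — reached 1.

base-4 3-happy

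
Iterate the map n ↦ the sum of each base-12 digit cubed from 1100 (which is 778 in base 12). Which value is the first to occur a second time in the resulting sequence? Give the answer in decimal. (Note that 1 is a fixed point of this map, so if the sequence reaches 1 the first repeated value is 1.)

1539

1100 = (7,7,8)_12 → 1198
1198 = (8,3,10)_12 → 1539
1539 = (10,8,3)_12 → 1539  — 1539 already appeared earlier.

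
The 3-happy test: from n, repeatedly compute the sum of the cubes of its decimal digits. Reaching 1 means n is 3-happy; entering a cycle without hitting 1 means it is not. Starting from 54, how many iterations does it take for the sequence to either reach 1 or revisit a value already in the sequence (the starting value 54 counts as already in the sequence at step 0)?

54 → 5³ + 4³ = 125 + 64 = 189
189 → 1³ + 8³ + 9³ = 1 + 512 + 729 = 1242
1242 → 1³ + 2³ + 4³ + 2³ = 1 + 8 + 64 + 8 = 81
81 → 8³ + 1³ = 512 + 1 = 513
513 → 5³ + 1³ + 3³ = 125 + 1 + 27 = 153
153 → 1³ + 5³ + 3³ = 1 + 125 + 27 = 153  — 153 repeats.
That took 6 steps.

6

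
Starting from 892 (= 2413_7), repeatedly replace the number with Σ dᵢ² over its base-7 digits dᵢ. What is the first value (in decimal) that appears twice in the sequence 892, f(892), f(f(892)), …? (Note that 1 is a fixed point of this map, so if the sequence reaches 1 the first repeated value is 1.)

892 = (2,4,1,3)_7 → 2² + 4² + 1² + 3² = 30
30 = (4,2)_7 → 4² + 2² = 20
20 = (2,6)_7 → 2² + 6² = 40
40 = (5,5)_7 → 5² + 5² = 50
50 = (1,0,1)_7 → 1² + 0² + 1² = 2
2 = (2)_7 → 2² = 4
4 = (4)_7 → 4² = 16
16 = (2,2)_7 → 2² + 2² = 8
8 = (1,1)_7 → 1² + 1² = 2  — 2 already appeared earlier.

2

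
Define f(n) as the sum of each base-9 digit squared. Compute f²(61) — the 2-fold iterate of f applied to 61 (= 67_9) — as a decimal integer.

61 = (6,7)_9 → 6² + 7² = 85
85 = (1,0,4)_9 → 1² + 0² + 4² = 17

17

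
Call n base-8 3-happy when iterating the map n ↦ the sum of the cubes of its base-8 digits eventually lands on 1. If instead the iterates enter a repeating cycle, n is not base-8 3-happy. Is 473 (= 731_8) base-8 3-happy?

473 = (7,3,1)_8 → 7³ + 3³ + 1³ = 343 + 27 + 1 = 371
371 = (5,6,3)_8 → 5³ + 6³ + 3³ = 125 + 216 + 27 = 368
368 = (5,6,0)_8 → 5³ + 6³ + 0³ = 125 + 216 + 0 = 341
341 = (5,2,5)_8 → 5³ + 2³ + 5³ = 125 + 8 + 125 = 258
258 = (4,0,2)_8 → 4³ + 0³ + 2³ = 64 + 0 + 8 = 72
72 = (1,1,0)_8 → 1³ + 1³ + 0³ = 1 + 1 + 0 = 2
2 = (2)_8 → 2³ = 8
8 = (1,0)_8 → 1³ + 0³ = 1 + 0 = 1  — reached 1.

base-8 3-happy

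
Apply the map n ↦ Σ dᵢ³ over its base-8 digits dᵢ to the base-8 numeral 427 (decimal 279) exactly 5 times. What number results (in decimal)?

91

279 = (4,2,7)_8 → 415
415 = (6,3,7)_8 → 586
586 = (1,1,1,2)_8 → 11
11 = (1,3)_8 → 28
28 = (3,4)_8 → 91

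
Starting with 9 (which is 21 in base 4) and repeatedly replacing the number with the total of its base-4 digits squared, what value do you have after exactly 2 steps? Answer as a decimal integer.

2

9 = (2,1)_4 → 5
5 = (1,1)_4 → 2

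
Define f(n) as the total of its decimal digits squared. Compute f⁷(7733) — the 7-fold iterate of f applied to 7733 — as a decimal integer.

42

7733 → 7² + 7² + 3² + 3² = 116
116 → 1² + 1² + 6² = 38
38 → 3² + 8² = 73
73 → 7² + 3² = 58
58 → 5² + 8² = 89
89 → 8² + 9² = 145
145 → 1² + 4² + 5² = 42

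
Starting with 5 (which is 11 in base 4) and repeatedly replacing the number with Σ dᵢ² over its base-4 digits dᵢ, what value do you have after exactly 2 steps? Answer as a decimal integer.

4

5 = (1,1)_4 → 2
2 = (2)_4 → 4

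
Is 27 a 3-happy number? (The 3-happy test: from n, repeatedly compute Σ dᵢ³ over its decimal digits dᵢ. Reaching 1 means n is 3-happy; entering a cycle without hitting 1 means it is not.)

27 → 2³ + 7³ = 351
351 → 3³ + 5³ + 1³ = 153
153 → 1³ + 5³ + 3³ = 153  — 153 already seen; the sequence cycles without reaching 1.

not 3-happy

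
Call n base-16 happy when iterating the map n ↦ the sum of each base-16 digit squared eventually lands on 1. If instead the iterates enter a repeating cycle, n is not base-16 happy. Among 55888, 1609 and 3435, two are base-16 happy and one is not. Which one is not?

55888: 55888 → 294 → 41 → 85 → 50 → 13 → 169 → 181 → 146 → 85  — repeats 85 (not base-16 happy)
1609: 1609 → 133 → 89 → 106 → 136 → 128 → 64 → 16 → 1  — reaches 1 (base-16 happy)
3435: 3435 → 326 → 53 → 34 → 8 → 64 → 16 → 1  — reaches 1 (base-16 happy)

55888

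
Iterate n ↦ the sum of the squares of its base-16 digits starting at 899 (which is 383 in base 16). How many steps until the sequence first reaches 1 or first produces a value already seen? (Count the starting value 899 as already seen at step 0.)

12

899 = (3,8,3)_16 → 3² + 8² + 3² = 9 + 64 + 9 = 82
82 = (5,2)_16 → 5² + 2² = 25 + 4 = 29
29 = (1,13)_16 → 1² + 13² = 1 + 169 = 170
170 = (10,10)_16 → 10² + 10² = 100 + 100 = 200
200 = (12,8)_16 → 12² + 8² = 144 + 64 = 208
208 = (13,0)_16 → 13² + 0² = 169 + 0 = 169
169 = (10,9)_16 → 10² + 9² = 100 + 81 = 181
181 = (11,5)_16 → 11² + 5² = 121 + 25 = 146
146 = (9,2)_16 → 9² + 2² = 81 + 4 = 85
85 = (5,5)_16 → 5² + 5² = 25 + 25 = 50
50 = (3,2)_16 → 3² + 2² = 9 + 4 = 13
13 = (13)_16 → 13² = 169  — 169 repeats.
That took 12 steps.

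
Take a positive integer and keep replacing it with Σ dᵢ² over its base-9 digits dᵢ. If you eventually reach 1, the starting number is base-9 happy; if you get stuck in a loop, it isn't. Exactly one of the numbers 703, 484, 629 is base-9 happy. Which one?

703: 703 → 101 → 9 → 1  — reaches 1 (base-9 happy)
484: 484 → 138 → 46 → 26 → 68 → 74 → 68  — repeats 68 (not base-9 happy)
629: 629 → 149 → 75 → 73 → 65 → 53 → 89 → 65  — repeats 65 (not base-9 happy)

703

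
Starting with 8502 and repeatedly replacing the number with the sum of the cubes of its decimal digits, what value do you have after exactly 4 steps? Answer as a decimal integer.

1242

8502 → 8³ + 5³ + 0³ + 2³ = 512 + 125 + 0 + 8 = 645
645 → 6³ + 4³ + 5³ = 216 + 64 + 125 = 405
405 → 4³ + 0³ + 5³ = 64 + 0 + 125 = 189
189 → 1³ + 8³ + 9³ = 1 + 512 + 729 = 1242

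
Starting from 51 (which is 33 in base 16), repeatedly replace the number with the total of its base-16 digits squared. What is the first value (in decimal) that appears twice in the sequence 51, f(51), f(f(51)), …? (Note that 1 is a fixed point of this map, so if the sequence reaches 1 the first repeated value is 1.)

51 = (3,3)_16 → 3² + 3² = 9 + 9 = 18
18 = (1,2)_16 → 1² + 2² = 1 + 4 = 5
5 = (5)_16 → 5² = 25
25 = (1,9)_16 → 1² + 9² = 1 + 81 = 82
82 = (5,2)_16 → 5² + 2² = 25 + 4 = 29
29 = (1,13)_16 → 1² + 13² = 1 + 169 = 170
170 = (10,10)_16 → 10² + 10² = 100 + 100 = 200
200 = (12,8)_16 → 12² + 8² = 144 + 64 = 208
208 = (13,0)_16 → 13² + 0² = 169 + 0 = 169
169 = (10,9)_16 → 10² + 9² = 100 + 81 = 181
181 = (11,5)_16 → 11² + 5² = 121 + 25 = 146
146 = (9,2)_16 → 9² + 2² = 81 + 4 = 85
85 = (5,5)_16 → 5² + 5² = 25 + 25 = 50
50 = (3,2)_16 → 3² + 2² = 9 + 4 = 13
13 = (13)_16 → 13² = 169  — 169 already appeared earlier.

169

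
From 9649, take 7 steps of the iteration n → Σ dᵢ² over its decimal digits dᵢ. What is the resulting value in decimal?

89

9649 → 9² + 6² + 4² + 9² = 214
214 → 2² + 1² + 4² = 21
21 → 2² + 1² = 5
5 → 5² = 25
25 → 2² + 5² = 29
29 → 2² + 9² = 85
85 → 8² + 5² = 89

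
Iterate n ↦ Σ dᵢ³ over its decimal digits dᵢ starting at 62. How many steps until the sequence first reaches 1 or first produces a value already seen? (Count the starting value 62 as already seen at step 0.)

9

62 → 224
224 → 80
80 → 512
512 → 134
134 → 92
92 → 737
737 → 713
713 → 371
371 → 371  — 371 repeats.
That took 9 steps.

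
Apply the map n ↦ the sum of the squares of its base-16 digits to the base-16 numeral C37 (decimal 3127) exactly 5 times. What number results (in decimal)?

3127 = (12,3,7)_16 → 12² + 3² + 7² = 144 + 9 + 49 = 202
202 = (12,10)_16 → 12² + 10² = 144 + 100 = 244
244 = (15,4)_16 → 15² + 4² = 225 + 16 = 241
241 = (15,1)_16 → 15² + 1² = 225 + 1 = 226
226 = (14,2)_16 → 14² + 2² = 196 + 4 = 200

200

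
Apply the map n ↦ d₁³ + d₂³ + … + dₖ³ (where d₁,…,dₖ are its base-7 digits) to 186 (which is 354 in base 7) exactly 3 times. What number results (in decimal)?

186 = (3,5,4)_7 → 3³ + 5³ + 4³ = 216
216 = (4,2,6)_7 → 4³ + 2³ + 6³ = 288
288 = (5,6,1)_7 → 5³ + 6³ + 1³ = 342

342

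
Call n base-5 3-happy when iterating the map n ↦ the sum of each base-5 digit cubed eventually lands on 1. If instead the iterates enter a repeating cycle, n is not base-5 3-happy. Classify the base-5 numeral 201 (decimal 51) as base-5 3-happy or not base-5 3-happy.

not base-5 3-happy

51 = (2,0,1)_5 → 2³ + 0³ + 1³ = 8 + 0 + 1 = 9
9 = (1,4)_5 → 1³ + 4³ = 1 + 64 = 65
65 = (2,3,0)_5 → 2³ + 3³ + 0³ = 8 + 27 + 0 = 35
35 = (1,2,0)_5 → 1³ + 2³ + 0³ = 1 + 8 + 0 = 9  — 9 already seen; the sequence cycles without reaching 1.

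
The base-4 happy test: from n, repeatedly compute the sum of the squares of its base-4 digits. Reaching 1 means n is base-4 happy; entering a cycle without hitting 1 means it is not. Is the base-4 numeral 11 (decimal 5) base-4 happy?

5 = (1,1)_4 → 1² + 1² = 1 + 1 = 2
2 = (2)_4 → 2² = 4
4 = (1,0)_4 → 1² + 0² = 1 + 0 = 1  — reached 1.

base-4 happy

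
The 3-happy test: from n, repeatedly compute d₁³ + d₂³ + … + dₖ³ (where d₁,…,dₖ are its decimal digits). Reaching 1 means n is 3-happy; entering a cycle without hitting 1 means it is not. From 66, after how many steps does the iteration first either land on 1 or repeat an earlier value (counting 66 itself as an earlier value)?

66 → 6³ + 6³ = 432
432 → 4³ + 3³ + 2³ = 99
99 → 9³ + 9³ = 1458
1458 → 1³ + 4³ + 5³ + 8³ = 702
702 → 7³ + 0³ + 2³ = 351
351 → 3³ + 5³ + 1³ = 153
153 → 1³ + 5³ + 3³ = 153  — 153 repeats.
That took 7 steps.

7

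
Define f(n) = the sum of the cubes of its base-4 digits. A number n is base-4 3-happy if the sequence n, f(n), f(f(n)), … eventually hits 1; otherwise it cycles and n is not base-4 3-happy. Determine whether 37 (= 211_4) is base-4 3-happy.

base-4 3-happy

37 = (2,1,1)_4 → 2³ + 1³ + 1³ = 10
10 = (2,2)_4 → 2³ + 2³ = 16
16 = (1,0,0)_4 → 1³ + 0³ + 0³ = 1  — reached 1.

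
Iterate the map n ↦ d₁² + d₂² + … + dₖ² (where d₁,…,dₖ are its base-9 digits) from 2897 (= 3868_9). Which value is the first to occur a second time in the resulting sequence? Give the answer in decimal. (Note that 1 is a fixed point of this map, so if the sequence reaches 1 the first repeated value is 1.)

2897 = (3,8,6,8)_9 → 3² + 8² + 6² + 8² = 173
173 = (2,1,2)_9 → 2² + 1² + 2² = 9
9 = (1,0)_9 → 1² + 0² = 1  — reached the fixed point 1.
1 → 1, so 1 is the first repeated value.

1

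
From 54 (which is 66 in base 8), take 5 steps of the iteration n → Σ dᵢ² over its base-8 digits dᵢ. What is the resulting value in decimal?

4

54 = (6,6)_8 → 72
72 = (1,1,0)_8 → 2
2 = (2)_8 → 4
4 = (4)_8 → 16
16 = (2,0)_8 → 4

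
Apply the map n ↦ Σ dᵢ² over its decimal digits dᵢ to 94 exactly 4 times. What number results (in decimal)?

1

94 → 9² + 4² = 97
97 → 9² + 7² = 130
130 → 1² + 3² + 0² = 10
10 → 1² + 0² = 1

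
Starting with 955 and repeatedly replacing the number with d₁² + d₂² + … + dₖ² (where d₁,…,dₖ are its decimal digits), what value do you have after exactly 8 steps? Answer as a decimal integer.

955 → 9² + 5² + 5² = 131
131 → 1² + 3² + 1² = 11
11 → 1² + 1² = 2
2 → 2² = 4
4 → 4² = 16
16 → 1² + 6² = 37
37 → 3² + 7² = 58
58 → 5² + 8² = 89

89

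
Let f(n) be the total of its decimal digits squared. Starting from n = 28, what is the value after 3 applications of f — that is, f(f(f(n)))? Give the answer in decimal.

1

28 → 68
68 → 100
100 → 1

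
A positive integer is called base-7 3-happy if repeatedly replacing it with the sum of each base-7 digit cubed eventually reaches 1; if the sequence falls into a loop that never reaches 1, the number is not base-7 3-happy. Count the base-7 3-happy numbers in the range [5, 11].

1

5: 5 → 125 → 251 → 341 → 557 → 137 → 197 → 65 → 17 → 35 → 125  (repeats 125)
6: 6 → 216 → 288 → 342 → 648 → 282 → 258 → 342  (repeats 342)
7: 7 → 1  (reaches 1)
8: 8 → 2 → 8  (repeats 8)
9: 9 → 9  (repeats 9)
10: 10 → 28 → 64 → 10  (repeats 10)
11: 11 → 65 → 17 → 35 → 125 → 251 → 341 → 557 → 137 → 197 → 65  (repeats 65)
base-7 3-happy: 7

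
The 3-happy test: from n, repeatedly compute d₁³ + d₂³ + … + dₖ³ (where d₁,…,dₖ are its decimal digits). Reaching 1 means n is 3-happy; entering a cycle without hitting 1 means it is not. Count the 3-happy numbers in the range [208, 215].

1

208: 208 → 520 → 133 → 55 → 250 → 133  — not 3-happy
209: 209 → 737 → 713 → 371 → 371  — not 3-happy
210: 210 → 9 → 729 → 1080 → 513 → 153 → 153  — not 3-happy
211: 211 → 10 → 1  — 3-happy
212: 212 → 17 → 344 → 155 → 251 → 134 → 92 → 737 → 713 → 371 → 371  — not 3-happy
213: 213 → 36 → 243 → 99 → 1458 → 702 → 351 → 153 → 153  — not 3-happy
214: 214 → 73 → 370 → 370  — not 3-happy
215: 215 → 134 → 92 → 737 → 713 → 371 → 371  — not 3-happy
3-happy: 211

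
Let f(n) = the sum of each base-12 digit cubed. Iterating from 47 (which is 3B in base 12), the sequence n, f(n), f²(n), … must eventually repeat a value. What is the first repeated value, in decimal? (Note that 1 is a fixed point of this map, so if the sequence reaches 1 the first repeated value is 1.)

47 = (3,11)_12 → 1358
1358 = (9,5,2)_12 → 862
862 = (5,11,10)_12 → 2456
2456 = (1,5,0,8)_12 → 638
638 = (4,5,2)_12 → 197
197 = (1,4,5)_12 → 190
190 = (1,3,10)_12 → 1028
1028 = (7,1,8)_12 → 856
856 = (5,11,4)_12 → 1520
1520 = (10,6,8)_12 → 1728
1728 = (1,0,0,0)_12 → 1  — reached the fixed point 1.
1 → 1, so 1 is the first repeated value.

1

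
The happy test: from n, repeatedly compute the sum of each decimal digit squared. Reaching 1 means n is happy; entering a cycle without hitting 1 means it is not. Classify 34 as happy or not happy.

34 → 3² + 4² = 9 + 16 = 25
25 → 2² + 5² = 4 + 25 = 29
29 → 2² + 9² = 4 + 81 = 85
85 → 8² + 5² = 64 + 25 = 89
89 → 8² + 9² = 64 + 81 = 145
145 → 1² + 4² + 5² = 1 + 16 + 25 = 42
42 → 4² + 2² = 16 + 4 = 20
20 → 2² + 0² = 4 + 0 = 4
4 → 4² = 16
16 → 1² + 6² = 1 + 36 = 37
37 → 3² + 7² = 9 + 49 = 58
58 → 5² + 8² = 25 + 64 = 89  — 89 already seen; the sequence cycles without reaching 1.

not happy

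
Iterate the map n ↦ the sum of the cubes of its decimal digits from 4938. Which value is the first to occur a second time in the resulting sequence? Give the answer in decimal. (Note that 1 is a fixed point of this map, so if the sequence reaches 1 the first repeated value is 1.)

4938 → 1332
1332 → 63
63 → 243
243 → 99
99 → 1458
1458 → 702
702 → 351
351 → 153
153 → 153  — 153 already appeared earlier.

153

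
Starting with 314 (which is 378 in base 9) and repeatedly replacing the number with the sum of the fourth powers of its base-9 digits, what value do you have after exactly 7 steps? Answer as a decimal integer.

722

314 = (3,7,8)_9 → 3⁴ + 7⁴ + 8⁴ = 6578
6578 = (1,0,0,1,8)_9 → 1⁴ + 0⁴ + 0⁴ + 1⁴ + 8⁴ = 4098
4098 = (5,5,5,3)_9 → 5⁴ + 5⁴ + 5⁴ + 3⁴ = 1956
1956 = (2,6,1,3)_9 → 2⁴ + 6⁴ + 1⁴ + 3⁴ = 1394
1394 = (1,8,1,8)_9 → 1⁴ + 8⁴ + 1⁴ + 8⁴ = 8194
8194 = (1,2,2,1,4)_9 → 1⁴ + 2⁴ + 2⁴ + 1⁴ + 4⁴ = 290
290 = (3,5,2)_9 → 3⁴ + 5⁴ + 2⁴ = 722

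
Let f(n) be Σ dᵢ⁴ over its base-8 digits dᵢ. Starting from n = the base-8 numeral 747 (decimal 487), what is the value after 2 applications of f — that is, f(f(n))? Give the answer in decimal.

2419

487 = (7,4,7)_8 → 7⁴ + 4⁴ + 7⁴ = 5058
5058 = (1,1,7,0,2)_8 → 1⁴ + 1⁴ + 7⁴ + 0⁴ + 2⁴ = 2419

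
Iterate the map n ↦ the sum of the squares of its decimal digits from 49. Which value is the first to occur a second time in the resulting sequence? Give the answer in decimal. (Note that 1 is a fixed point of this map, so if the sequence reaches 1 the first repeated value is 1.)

1

49 → 4² + 9² = 97
97 → 9² + 7² = 130
130 → 1² + 3² + 0² = 10
10 → 1² + 0² = 1  — reached the fixed point 1.
1 → 1, so 1 is the first repeated value.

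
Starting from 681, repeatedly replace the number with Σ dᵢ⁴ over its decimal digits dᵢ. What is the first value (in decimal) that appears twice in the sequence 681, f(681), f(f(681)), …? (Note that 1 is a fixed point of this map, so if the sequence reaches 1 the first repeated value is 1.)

681 → 6⁴ + 8⁴ + 1⁴ = 5393
5393 → 5⁴ + 3⁴ + 9⁴ + 3⁴ = 7348
7348 → 7⁴ + 3⁴ + 4⁴ + 8⁴ = 6834
6834 → 6⁴ + 8⁴ + 3⁴ + 4⁴ = 5729
5729 → 5⁴ + 7⁴ + 2⁴ + 9⁴ = 9603
9603 → 9⁴ + 6⁴ + 0⁴ + 3⁴ = 7938
7938 → 7⁴ + 9⁴ + 3⁴ + 8⁴ = 13139
13139 → 1⁴ + 3⁴ + 1⁴ + 3⁴ + 9⁴ = 6725
6725 → 6⁴ + 7⁴ + 2⁴ + 5⁴ = 4338
4338 → 4⁴ + 3⁴ + 3⁴ + 8⁴ = 4514
4514 → 4⁴ + 5⁴ + 1⁴ + 4⁴ = 1138
1138 → 1⁴ + 1⁴ + 3⁴ + 8⁴ = 4179
4179 → 4⁴ + 1⁴ + 7⁴ + 9⁴ = 9219
9219 → 9⁴ + 2⁴ + 1⁴ + 9⁴ = 13139  — 13139 already appeared earlier.

13139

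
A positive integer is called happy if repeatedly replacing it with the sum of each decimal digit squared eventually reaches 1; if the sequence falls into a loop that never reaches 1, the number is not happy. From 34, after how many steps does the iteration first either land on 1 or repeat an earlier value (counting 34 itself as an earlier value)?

12

34 → 3² + 4² = 9 + 16 = 25
25 → 2² + 5² = 4 + 25 = 29
29 → 2² + 9² = 4 + 81 = 85
85 → 8² + 5² = 64 + 25 = 89
89 → 8² + 9² = 64 + 81 = 145
145 → 1² + 4² + 5² = 1 + 16 + 25 = 42
42 → 4² + 2² = 16 + 4 = 20
20 → 2² + 0² = 4 + 0 = 4
4 → 4² = 16
16 → 1² + 6² = 1 + 36 = 37
37 → 3² + 7² = 9 + 49 = 58
58 → 5² + 8² = 25 + 64 = 89  — 89 repeats.
That took 12 steps.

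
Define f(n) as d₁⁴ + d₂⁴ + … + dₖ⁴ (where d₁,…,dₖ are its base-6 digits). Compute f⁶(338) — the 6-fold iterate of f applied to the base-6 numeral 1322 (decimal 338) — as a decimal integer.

338 = (1,3,2,2)_6 → 1⁴ + 3⁴ + 2⁴ + 2⁴ = 114
114 = (3,1,0)_6 → 3⁴ + 1⁴ + 0⁴ = 82
82 = (2,1,4)_6 → 2⁴ + 1⁴ + 4⁴ = 273
273 = (1,1,3,3)_6 → 1⁴ + 1⁴ + 3⁴ + 3⁴ = 164
164 = (4,3,2)_6 → 4⁴ + 3⁴ + 2⁴ = 353
353 = (1,3,4,5)_6 → 1⁴ + 3⁴ + 4⁴ + 5⁴ = 963

963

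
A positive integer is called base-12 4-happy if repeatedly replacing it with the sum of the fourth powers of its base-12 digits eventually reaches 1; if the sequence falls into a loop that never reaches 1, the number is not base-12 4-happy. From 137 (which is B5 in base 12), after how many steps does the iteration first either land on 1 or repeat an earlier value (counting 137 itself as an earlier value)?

14

137 = (11,5)_12 → 11⁴ + 5⁴ = 15266
15266 = (8,10,0,2)_12 → 8⁴ + 10⁴ + 0⁴ + 2⁴ = 14112
14112 = (8,2,0,0)_12 → 8⁴ + 2⁴ + 0⁴ + 0⁴ = 4112
4112 = (2,4,6,8)_12 → 2⁴ + 4⁴ + 6⁴ + 8⁴ = 5664
5664 = (3,3,4,0)_12 → 3⁴ + 3⁴ + 4⁴ + 0⁴ = 418
418 = (2,10,10)_12 → 2⁴ + 10⁴ + 10⁴ = 20016
20016 = (11,7,0,0)_12 → 11⁴ + 7⁴ + 0⁴ + 0⁴ = 17042
17042 = (9,10,4,2)_12 → 9⁴ + 10⁴ + 4⁴ + 2⁴ = 16833
16833 = (9,8,10,9)_12 → 9⁴ + 8⁴ + 10⁴ + 9⁴ = 27218
27218 = (1,3,9,0,2)_12 → 1⁴ + 3⁴ + 9⁴ + 0⁴ + 2⁴ = 6659
6659 = (3,10,2,11)_12 → 3⁴ + 10⁴ + 2⁴ + 11⁴ = 24738
24738 = (1,2,3,9,6)_12 → 1⁴ + 2⁴ + 3⁴ + 9⁴ + 6⁴ = 7955
7955 = (4,7,2,11)_12 → 4⁴ + 7⁴ + 2⁴ + 11⁴ = 17314
17314 = (10,0,2,10)_12 → 10⁴ + 0⁴ + 2⁴ + 10⁴ = 20016  — 20016 repeats.
That took 14 steps.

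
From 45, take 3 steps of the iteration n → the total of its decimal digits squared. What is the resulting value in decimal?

45 → 4² + 5² = 16 + 25 = 41
41 → 4² + 1² = 16 + 1 = 17
17 → 1² + 7² = 1 + 49 = 50

50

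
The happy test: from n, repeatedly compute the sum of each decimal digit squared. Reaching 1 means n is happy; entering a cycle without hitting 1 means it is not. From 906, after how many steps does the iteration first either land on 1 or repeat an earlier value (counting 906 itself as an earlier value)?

13

906 → 9² + 0² + 6² = 81 + 0 + 36 = 117
117 → 1² + 1² + 7² = 1 + 1 + 49 = 51
51 → 5² + 1² = 25 + 1 = 26
26 → 2² + 6² = 4 + 36 = 40
40 → 4² + 0² = 16 + 0 = 16
16 → 1² + 6² = 1 + 36 = 37
37 → 3² + 7² = 9 + 49 = 58
58 → 5² + 8² = 25 + 64 = 89
89 → 8² + 9² = 64 + 81 = 145
145 → 1² + 4² + 5² = 1 + 16 + 25 = 42
42 → 4² + 2² = 16 + 4 = 20
20 → 2² + 0² = 4 + 0 = 4
4 → 4² = 16  — 16 repeats.
That took 13 steps.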